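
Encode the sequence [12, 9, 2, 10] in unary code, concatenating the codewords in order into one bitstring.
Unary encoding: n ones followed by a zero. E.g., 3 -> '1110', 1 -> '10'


Encode each number as n ones followed by a terminating 0:
  12 -> 1111111111110 (13 bits)
  9 -> 1111111110 (10 bits)
  2 -> 110 (3 bits)
  10 -> 11111111110 (11 bits)
Total length = 13 + 10 + 3 + 11 = 37 bits.

Unary([12, 9, 2, 10]) = 1111111111110111111111011011111111110 (37 bits)


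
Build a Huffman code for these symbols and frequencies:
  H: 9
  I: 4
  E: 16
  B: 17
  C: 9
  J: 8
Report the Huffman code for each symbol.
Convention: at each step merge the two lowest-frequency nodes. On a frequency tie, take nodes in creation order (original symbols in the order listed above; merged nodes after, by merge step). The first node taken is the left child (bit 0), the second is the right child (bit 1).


Huffman tree construction:
Step 1: Merge I(4) + J(8) = 12
Step 2: Merge H(9) + C(9) = 18
Step 3: Merge (I+J)(12) + E(16) = 28
Step 4: Merge B(17) + (H+C)(18) = 35
Step 5: Merge ((I+J)+E)(28) + (B+(H+C))(35) = 63
Read each symbol's code off the tree from the root (left child = 0, right child = 1).

Codes:
  H: 110 (length 3)
  I: 000 (length 3)
  E: 01 (length 2)
  B: 10 (length 2)
  C: 111 (length 3)
  J: 001 (length 3)
Average code length: 156/63 = 2.4762 bits/symbol


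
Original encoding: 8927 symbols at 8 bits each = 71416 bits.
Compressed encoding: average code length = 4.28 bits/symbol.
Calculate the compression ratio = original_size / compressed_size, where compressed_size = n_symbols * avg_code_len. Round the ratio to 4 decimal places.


original_size = n_symbols * orig_bits = 8927 * 8 = 71416 bits
compressed_size = n_symbols * avg_code_len = 8927 * 4.28 = 38207.56 bits
ratio = original_size / compressed_size = 71416 / 38207.56 = 1.8692

Compression ratio = 1.8692


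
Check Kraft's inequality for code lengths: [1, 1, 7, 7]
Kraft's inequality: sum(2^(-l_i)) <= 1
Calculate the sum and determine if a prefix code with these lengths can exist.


Sum = 2^(-1) + 2^(-1) + 2^(-7) + 2^(-7)
    = 0.5 + 0.5 + 0.0078125 + 0.0078125
    = 130/128 = 1.015625
Since 1.015625 > 1, Kraft's inequality is NOT satisfied.
A prefix code with these lengths CANNOT exist.

Kraft sum = 1.015625. Not satisfied.


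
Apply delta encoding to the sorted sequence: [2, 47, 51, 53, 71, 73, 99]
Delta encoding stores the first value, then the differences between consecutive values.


First value: 2
Deltas:
  47 - 2 = 45
  51 - 47 = 4
  53 - 51 = 2
  71 - 53 = 18
  73 - 71 = 2
  99 - 73 = 26


Delta encoded: [2, 45, 4, 2, 18, 2, 26]


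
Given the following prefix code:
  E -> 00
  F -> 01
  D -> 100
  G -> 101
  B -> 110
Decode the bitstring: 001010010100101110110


Decoding step by step:
Bits 00 -> E
Bits 101 -> G
Bits 00 -> E
Bits 101 -> G
Bits 00 -> E
Bits 101 -> G
Bits 110 -> B
Bits 110 -> B


Decoded message: EGEGEGBB


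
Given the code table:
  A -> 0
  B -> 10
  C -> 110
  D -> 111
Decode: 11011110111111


Decoding:
110 -> C
111 -> D
10 -> B
111 -> D
111 -> D


Result: CDBDD


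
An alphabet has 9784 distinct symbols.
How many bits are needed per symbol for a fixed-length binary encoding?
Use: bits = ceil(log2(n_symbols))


log2(9784) = 13.2562
Bracket: 2^13 = 8192 < 9784 <= 2^14 = 16384
So ceil(log2(9784)) = 14

bits = ceil(log2(9784)) = ceil(13.2562) = 14 bits


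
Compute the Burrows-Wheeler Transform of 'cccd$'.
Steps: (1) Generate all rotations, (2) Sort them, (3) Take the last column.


Rotations (sorted):
  0: $cccd -> last char: d
  1: cccd$ -> last char: $
  2: ccd$c -> last char: c
  3: cd$cc -> last char: c
  4: d$ccc -> last char: c


BWT = d$ccc


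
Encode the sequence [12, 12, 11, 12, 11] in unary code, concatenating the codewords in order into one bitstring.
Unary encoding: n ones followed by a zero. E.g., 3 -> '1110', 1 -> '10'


Encode each number as n ones followed by a terminating 0:
  12 -> 1111111111110 (13 bits)
  12 -> 1111111111110 (13 bits)
  11 -> 111111111110 (12 bits)
  12 -> 1111111111110 (13 bits)
  11 -> 111111111110 (12 bits)
Total length = 13 + 13 + 12 + 13 + 12 = 63 bits.

Unary([12, 12, 11, 12, 11]) = 111111111111011111111111101111111111101111111111110111111111110 (63 bits)


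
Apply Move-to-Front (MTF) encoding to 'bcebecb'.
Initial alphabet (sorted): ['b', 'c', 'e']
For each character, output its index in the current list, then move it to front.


MTF encoding:
'b': index 0 in ['b', 'c', 'e'] -> ['b', 'c', 'e']
'c': index 1 in ['b', 'c', 'e'] -> ['c', 'b', 'e']
'e': index 2 in ['c', 'b', 'e'] -> ['e', 'c', 'b']
'b': index 2 in ['e', 'c', 'b'] -> ['b', 'e', 'c']
'e': index 1 in ['b', 'e', 'c'] -> ['e', 'b', 'c']
'c': index 2 in ['e', 'b', 'c'] -> ['c', 'e', 'b']
'b': index 2 in ['c', 'e', 'b'] -> ['b', 'c', 'e']


Output: [0, 1, 2, 2, 1, 2, 2]


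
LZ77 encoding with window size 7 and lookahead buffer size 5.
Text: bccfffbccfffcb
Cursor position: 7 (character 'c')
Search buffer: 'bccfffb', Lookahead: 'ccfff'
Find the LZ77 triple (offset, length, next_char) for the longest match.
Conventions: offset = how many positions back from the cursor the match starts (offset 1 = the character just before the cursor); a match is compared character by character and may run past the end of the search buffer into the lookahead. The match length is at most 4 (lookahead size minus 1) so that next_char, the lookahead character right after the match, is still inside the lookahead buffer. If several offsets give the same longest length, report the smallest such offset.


Try each offset into the search buffer:
  offset=1 (pos 6, char 'b'): match length 0
  offset=2 (pos 5, char 'f'): match length 0
  offset=3 (pos 4, char 'f'): match length 0
  offset=4 (pos 3, char 'f'): match length 0
  offset=5 (pos 2, char 'c'): match length 1
  offset=6 (pos 1, char 'c'): match length 4
  offset=7 (pos 0, char 'b'): match length 0
Longest match has length 4 at offset 6.
next_char = character at position 7 + 4 = 11 -> 'f'

Best match: offset=6, length=4 (matching 'ccff' starting at position 1)
LZ77 triple: (6, 4, 'f')


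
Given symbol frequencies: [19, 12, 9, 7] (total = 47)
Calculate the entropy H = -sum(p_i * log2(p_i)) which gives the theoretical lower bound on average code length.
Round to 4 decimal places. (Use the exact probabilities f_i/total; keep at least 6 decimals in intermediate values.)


Per-symbol terms -p_i * log2(p_i) with p_i = f_i/47:
  p = 19/47 = 0.404255: log2(p) = -1.306661, -p*log2(p) = 0.528225
  p = 12/47 = 0.255319: log2(p) = -1.969626, -p*log2(p) = 0.502883
  p = 9/47 = 0.191489: log2(p) = -2.384664, -p*log2(p) = 0.456638
  p = 7/47 = 0.148936: log2(p) = -2.747234, -p*log2(p) = 0.409163
H = 0.528225 + 0.502883 + 0.456638 + 0.409163 = 1.896909

H = 1.8969 bits/symbol


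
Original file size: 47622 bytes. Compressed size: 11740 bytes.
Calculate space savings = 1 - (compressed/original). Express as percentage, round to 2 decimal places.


ratio = compressed/original = 11740/47622 = 0.246525
savings = 1 - ratio = 1 - 0.246525 = 0.753475
as a percentage: 0.753475 * 100 = 75.35%

Space savings = 1 - 11740/47622 = 75.35%


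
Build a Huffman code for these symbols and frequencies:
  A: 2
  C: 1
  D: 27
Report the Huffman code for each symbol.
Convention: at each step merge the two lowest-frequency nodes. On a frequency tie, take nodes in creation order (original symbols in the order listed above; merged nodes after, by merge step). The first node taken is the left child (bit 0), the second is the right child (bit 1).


Huffman tree construction:
Step 1: Merge C(1) + A(2) = 3
Step 2: Merge (C+A)(3) + D(27) = 30
Read each symbol's code off the tree from the root (left child = 0, right child = 1).

Codes:
  A: 01 (length 2)
  C: 00 (length 2)
  D: 1 (length 1)
Average code length: 33/30 = 1.1000 bits/symbol


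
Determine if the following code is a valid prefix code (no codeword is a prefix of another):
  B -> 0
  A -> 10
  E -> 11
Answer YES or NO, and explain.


Checking each pair (does one codeword prefix another?):
  B='0' vs A='10': no prefix
  B='0' vs E='11': no prefix
  A='10' vs B='0': no prefix
  A='10' vs E='11': no prefix
  E='11' vs B='0': no prefix
  E='11' vs A='10': no prefix
No violation found over all pairs.

YES -- this is a valid prefix code. No codeword is a prefix of any other codeword.


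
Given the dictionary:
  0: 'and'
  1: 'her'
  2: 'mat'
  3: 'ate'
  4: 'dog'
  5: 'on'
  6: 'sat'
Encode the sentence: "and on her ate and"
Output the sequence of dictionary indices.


Look up each word in the dictionary:
  'and' -> 0
  'on' -> 5
  'her' -> 1
  'ate' -> 3
  'and' -> 0

Encoded: [0, 5, 1, 3, 0]


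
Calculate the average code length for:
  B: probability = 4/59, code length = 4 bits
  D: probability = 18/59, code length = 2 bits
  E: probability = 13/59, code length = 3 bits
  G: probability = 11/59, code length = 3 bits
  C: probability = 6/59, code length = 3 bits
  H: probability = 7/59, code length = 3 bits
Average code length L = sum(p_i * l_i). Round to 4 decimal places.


Weighted contributions p_i * l_i:
  B: (4/59) * 4 = 16/59
  D: (18/59) * 2 = 36/59
  E: (13/59) * 3 = 39/59
  G: (11/59) * 3 = 33/59
  C: (6/59) * 3 = 18/59
  H: (7/59) * 3 = 21/59
Sum = (16 + 36 + 39 + 33 + 18 + 21)/59 = 163/59

L = 163/59 = 2.7627 bits/symbol


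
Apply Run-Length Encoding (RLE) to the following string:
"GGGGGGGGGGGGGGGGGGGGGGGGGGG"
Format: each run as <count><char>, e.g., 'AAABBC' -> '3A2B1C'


Scanning runs left to right:
  i=0: run of 'G' x 27 -> '27G'

RLE = 27G


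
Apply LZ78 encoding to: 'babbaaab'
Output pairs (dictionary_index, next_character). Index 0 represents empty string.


LZ78 encoding steps:
Dictionary: {0: ''}
Step 1: w='' (idx 0), next='b' -> output (0, 'b'), add 'b' as idx 1
Step 2: w='' (idx 0), next='a' -> output (0, 'a'), add 'a' as idx 2
Step 3: w='b' (idx 1), next='b' -> output (1, 'b'), add 'bb' as idx 3
Step 4: w='a' (idx 2), next='a' -> output (2, 'a'), add 'aa' as idx 4
Step 5: w='a' (idx 2), next='b' -> output (2, 'b'), add 'ab' as idx 5


Encoded: [(0, 'b'), (0, 'a'), (1, 'b'), (2, 'a'), (2, 'b')]


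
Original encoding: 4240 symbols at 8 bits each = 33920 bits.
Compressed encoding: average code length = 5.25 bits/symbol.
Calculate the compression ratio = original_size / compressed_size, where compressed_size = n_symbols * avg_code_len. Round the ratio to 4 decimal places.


original_size = n_symbols * orig_bits = 4240 * 8 = 33920 bits
compressed_size = n_symbols * avg_code_len = 4240 * 5.25 = 22260.0 bits
ratio = original_size / compressed_size = 33920 / 22260.0 = 1.5238

Compression ratio = 1.5238


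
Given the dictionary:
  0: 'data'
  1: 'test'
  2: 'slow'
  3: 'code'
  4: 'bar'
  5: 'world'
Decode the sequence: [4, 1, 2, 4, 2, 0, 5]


Look up each index in the dictionary:
  4 -> 'bar'
  1 -> 'test'
  2 -> 'slow'
  4 -> 'bar'
  2 -> 'slow'
  0 -> 'data'
  5 -> 'world'

Decoded: "bar test slow bar slow data world"


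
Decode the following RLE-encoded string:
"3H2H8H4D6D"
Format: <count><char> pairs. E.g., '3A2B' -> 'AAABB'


Expanding each <count><char> pair:
  3H -> 'HHH'
  2H -> 'HH'
  8H -> 'HHHHHHHH'
  4D -> 'DDDD'
  6D -> 'DDDDDD'

Decoded = HHHHHHHHHHHHHDDDDDDDDDD


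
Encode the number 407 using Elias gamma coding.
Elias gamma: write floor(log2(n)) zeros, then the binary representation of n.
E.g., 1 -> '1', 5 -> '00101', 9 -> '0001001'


num_bits = floor(log2(407)) + 1 = 9
leading_zeros = num_bits - 1 = 8
binary(407) = 110010111

Elias gamma(407) = '00000000' + '110010111' = 00000000110010111 (17 bits)


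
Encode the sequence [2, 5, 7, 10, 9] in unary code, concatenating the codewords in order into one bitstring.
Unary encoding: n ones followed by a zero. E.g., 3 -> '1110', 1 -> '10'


Encode each number as n ones followed by a terminating 0:
  2 -> 110 (3 bits)
  5 -> 111110 (6 bits)
  7 -> 11111110 (8 bits)
  10 -> 11111111110 (11 bits)
  9 -> 1111111110 (10 bits)
Total length = 3 + 6 + 8 + 11 + 10 = 38 bits.

Unary([2, 5, 7, 10, 9]) = 11011111011111110111111111101111111110 (38 bits)


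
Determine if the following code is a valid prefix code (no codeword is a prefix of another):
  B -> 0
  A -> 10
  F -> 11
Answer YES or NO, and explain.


Checking each pair (does one codeword prefix another?):
  B='0' vs A='10': no prefix
  B='0' vs F='11': no prefix
  A='10' vs B='0': no prefix
  A='10' vs F='11': no prefix
  F='11' vs B='0': no prefix
  F='11' vs A='10': no prefix
No violation found over all pairs.

YES -- this is a valid prefix code. No codeword is a prefix of any other codeword.


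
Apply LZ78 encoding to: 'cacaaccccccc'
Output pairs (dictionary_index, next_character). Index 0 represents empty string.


LZ78 encoding steps:
Dictionary: {0: ''}
Step 1: w='' (idx 0), next='c' -> output (0, 'c'), add 'c' as idx 1
Step 2: w='' (idx 0), next='a' -> output (0, 'a'), add 'a' as idx 2
Step 3: w='c' (idx 1), next='a' -> output (1, 'a'), add 'ca' as idx 3
Step 4: w='a' (idx 2), next='c' -> output (2, 'c'), add 'ac' as idx 4
Step 5: w='c' (idx 1), next='c' -> output (1, 'c'), add 'cc' as idx 5
Step 6: w='cc' (idx 5), next='c' -> output (5, 'c'), add 'ccc' as idx 6
Step 7: w='c' (idx 1), end of input -> output (1, '')


Encoded: [(0, 'c'), (0, 'a'), (1, 'a'), (2, 'c'), (1, 'c'), (5, 'c'), (1, '')]


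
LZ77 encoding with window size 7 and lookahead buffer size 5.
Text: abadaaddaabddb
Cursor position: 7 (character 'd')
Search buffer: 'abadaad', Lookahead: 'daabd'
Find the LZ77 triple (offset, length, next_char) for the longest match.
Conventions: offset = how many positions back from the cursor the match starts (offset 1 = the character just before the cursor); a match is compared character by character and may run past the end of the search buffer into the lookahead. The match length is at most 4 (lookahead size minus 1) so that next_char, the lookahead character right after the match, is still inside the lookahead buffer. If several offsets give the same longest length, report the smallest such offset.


Try each offset into the search buffer:
  offset=1 (pos 6, char 'd'): match length 1
  offset=2 (pos 5, char 'a'): match length 0
  offset=3 (pos 4, char 'a'): match length 0
  offset=4 (pos 3, char 'd'): match length 3
  offset=5 (pos 2, char 'a'): match length 0
  offset=6 (pos 1, char 'b'): match length 0
  offset=7 (pos 0, char 'a'): match length 0
Longest match has length 3 at offset 4.
next_char = character at position 7 + 3 = 10 -> 'b'

Best match: offset=4, length=3 (matching 'daa' starting at position 3)
LZ77 triple: (4, 3, 'b')


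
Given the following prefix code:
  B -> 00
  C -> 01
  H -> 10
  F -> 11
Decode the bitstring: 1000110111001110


Decoding step by step:
Bits 10 -> H
Bits 00 -> B
Bits 11 -> F
Bits 01 -> C
Bits 11 -> F
Bits 00 -> B
Bits 11 -> F
Bits 10 -> H


Decoded message: HBFCFBFH


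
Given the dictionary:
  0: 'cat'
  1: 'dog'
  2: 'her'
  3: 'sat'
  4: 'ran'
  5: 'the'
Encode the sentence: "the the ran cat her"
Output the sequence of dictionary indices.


Look up each word in the dictionary:
  'the' -> 5
  'the' -> 5
  'ran' -> 4
  'cat' -> 0
  'her' -> 2

Encoded: [5, 5, 4, 0, 2]


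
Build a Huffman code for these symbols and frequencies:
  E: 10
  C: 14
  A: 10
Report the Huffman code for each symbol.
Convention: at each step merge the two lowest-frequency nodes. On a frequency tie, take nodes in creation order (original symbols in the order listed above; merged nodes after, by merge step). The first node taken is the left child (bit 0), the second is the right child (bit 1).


Huffman tree construction:
Step 1: Merge E(10) + A(10) = 20
Step 2: Merge C(14) + (E+A)(20) = 34
Read each symbol's code off the tree from the root (left child = 0, right child = 1).

Codes:
  E: 10 (length 2)
  C: 0 (length 1)
  A: 11 (length 2)
Average code length: 54/34 = 1.5882 bits/symbol


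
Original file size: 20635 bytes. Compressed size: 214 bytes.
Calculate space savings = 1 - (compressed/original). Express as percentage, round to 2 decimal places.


ratio = compressed/original = 214/20635 = 0.010371
savings = 1 - ratio = 1 - 0.010371 = 0.989629
as a percentage: 0.989629 * 100 = 98.96%

Space savings = 1 - 214/20635 = 98.96%


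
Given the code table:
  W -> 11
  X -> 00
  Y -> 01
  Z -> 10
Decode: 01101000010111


Decoding:
01 -> Y
10 -> Z
10 -> Z
00 -> X
01 -> Y
01 -> Y
11 -> W


Result: YZZXYYW


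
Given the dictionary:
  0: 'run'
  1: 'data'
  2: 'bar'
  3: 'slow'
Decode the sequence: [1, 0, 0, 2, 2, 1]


Look up each index in the dictionary:
  1 -> 'data'
  0 -> 'run'
  0 -> 'run'
  2 -> 'bar'
  2 -> 'bar'
  1 -> 'data'

Decoded: "data run run bar bar data"


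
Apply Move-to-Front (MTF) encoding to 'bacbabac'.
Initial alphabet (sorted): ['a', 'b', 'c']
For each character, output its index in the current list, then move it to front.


MTF encoding:
'b': index 1 in ['a', 'b', 'c'] -> ['b', 'a', 'c']
'a': index 1 in ['b', 'a', 'c'] -> ['a', 'b', 'c']
'c': index 2 in ['a', 'b', 'c'] -> ['c', 'a', 'b']
'b': index 2 in ['c', 'a', 'b'] -> ['b', 'c', 'a']
'a': index 2 in ['b', 'c', 'a'] -> ['a', 'b', 'c']
'b': index 1 in ['a', 'b', 'c'] -> ['b', 'a', 'c']
'a': index 1 in ['b', 'a', 'c'] -> ['a', 'b', 'c']
'c': index 2 in ['a', 'b', 'c'] -> ['c', 'a', 'b']


Output: [1, 1, 2, 2, 2, 1, 1, 2]


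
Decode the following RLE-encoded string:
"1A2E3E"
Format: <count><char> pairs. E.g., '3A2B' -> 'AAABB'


Expanding each <count><char> pair:
  1A -> 'A'
  2E -> 'EE'
  3E -> 'EEE'

Decoded = AEEEEE


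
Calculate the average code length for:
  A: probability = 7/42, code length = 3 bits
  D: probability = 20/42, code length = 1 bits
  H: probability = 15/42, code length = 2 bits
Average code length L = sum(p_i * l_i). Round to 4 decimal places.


Weighted contributions p_i * l_i:
  A: (7/42) * 3 = 21/42
  D: (20/42) * 1 = 20/42
  H: (15/42) * 2 = 30/42
Sum = (21 + 20 + 30)/42 = 71/42

L = 71/42 = 1.6905 bits/symbol


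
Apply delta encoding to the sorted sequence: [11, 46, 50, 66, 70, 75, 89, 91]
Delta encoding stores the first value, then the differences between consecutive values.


First value: 11
Deltas:
  46 - 11 = 35
  50 - 46 = 4
  66 - 50 = 16
  70 - 66 = 4
  75 - 70 = 5
  89 - 75 = 14
  91 - 89 = 2


Delta encoded: [11, 35, 4, 16, 4, 5, 14, 2]


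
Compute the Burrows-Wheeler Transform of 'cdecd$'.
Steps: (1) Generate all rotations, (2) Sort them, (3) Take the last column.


Rotations (sorted):
  0: $cdecd -> last char: d
  1: cd$cde -> last char: e
  2: cdecd$ -> last char: $
  3: d$cdec -> last char: c
  4: decd$c -> last char: c
  5: ecd$cd -> last char: d


BWT = de$ccd


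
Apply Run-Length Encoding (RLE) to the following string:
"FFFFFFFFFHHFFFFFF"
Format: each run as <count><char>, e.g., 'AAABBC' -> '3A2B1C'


Scanning runs left to right:
  i=0: run of 'F' x 9 -> '9F'
  i=9: run of 'H' x 2 -> '2H'
  i=11: run of 'F' x 6 -> '6F'

RLE = 9F2H6F


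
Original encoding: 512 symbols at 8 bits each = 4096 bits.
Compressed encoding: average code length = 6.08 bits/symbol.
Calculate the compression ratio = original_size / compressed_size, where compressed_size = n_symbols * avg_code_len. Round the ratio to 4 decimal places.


original_size = n_symbols * orig_bits = 512 * 8 = 4096 bits
compressed_size = n_symbols * avg_code_len = 512 * 6.08 = 3112.96 bits
ratio = original_size / compressed_size = 4096 / 3112.96 = 1.3158

Compression ratio = 1.3158


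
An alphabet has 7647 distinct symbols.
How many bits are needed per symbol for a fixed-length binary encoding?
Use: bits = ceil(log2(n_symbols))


log2(7647) = 12.9007
Bracket: 2^12 = 4096 < 7647 <= 2^13 = 8192
So ceil(log2(7647)) = 13

bits = ceil(log2(7647)) = ceil(12.9007) = 13 bits


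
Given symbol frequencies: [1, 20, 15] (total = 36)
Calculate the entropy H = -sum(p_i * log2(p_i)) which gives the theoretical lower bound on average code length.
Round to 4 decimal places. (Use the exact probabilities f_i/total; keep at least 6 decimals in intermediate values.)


Per-symbol terms -p_i * log2(p_i) with p_i = f_i/36:
  p = 1/36 = 0.027778: log2(p) = -5.169925, -p*log2(p) = 0.143609
  p = 20/36 = 0.555556: log2(p) = -0.847997, -p*log2(p) = 0.471109
  p = 15/36 = 0.416667: log2(p) = -1.263034, -p*log2(p) = 0.526264
H = 0.143609 + 0.471109 + 0.526264 = 1.140982

H = 1.141 bits/symbol


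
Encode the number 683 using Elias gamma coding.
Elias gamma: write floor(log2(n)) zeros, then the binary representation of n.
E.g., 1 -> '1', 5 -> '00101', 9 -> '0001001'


num_bits = floor(log2(683)) + 1 = 10
leading_zeros = num_bits - 1 = 9
binary(683) = 1010101011

Elias gamma(683) = '000000000' + '1010101011' = 0000000001010101011 (19 bits)


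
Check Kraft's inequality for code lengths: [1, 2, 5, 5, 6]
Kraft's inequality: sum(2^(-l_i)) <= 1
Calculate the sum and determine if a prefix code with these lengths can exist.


Sum = 2^(-1) + 2^(-2) + 2^(-5) + 2^(-5) + 2^(-6)
    = 0.5 + 0.25 + 0.03125 + 0.03125 + 0.015625
    = 53/64 = 0.828125
Since 0.828125 <= 1, Kraft's inequality IS satisfied.
A prefix code with these lengths CAN exist.

Kraft sum = 0.828125. Satisfied.


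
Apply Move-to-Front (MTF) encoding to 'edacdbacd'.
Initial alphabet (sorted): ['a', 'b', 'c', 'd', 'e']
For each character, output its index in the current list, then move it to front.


MTF encoding:
'e': index 4 in ['a', 'b', 'c', 'd', 'e'] -> ['e', 'a', 'b', 'c', 'd']
'd': index 4 in ['e', 'a', 'b', 'c', 'd'] -> ['d', 'e', 'a', 'b', 'c']
'a': index 2 in ['d', 'e', 'a', 'b', 'c'] -> ['a', 'd', 'e', 'b', 'c']
'c': index 4 in ['a', 'd', 'e', 'b', 'c'] -> ['c', 'a', 'd', 'e', 'b']
'd': index 2 in ['c', 'a', 'd', 'e', 'b'] -> ['d', 'c', 'a', 'e', 'b']
'b': index 4 in ['d', 'c', 'a', 'e', 'b'] -> ['b', 'd', 'c', 'a', 'e']
'a': index 3 in ['b', 'd', 'c', 'a', 'e'] -> ['a', 'b', 'd', 'c', 'e']
'c': index 3 in ['a', 'b', 'd', 'c', 'e'] -> ['c', 'a', 'b', 'd', 'e']
'd': index 3 in ['c', 'a', 'b', 'd', 'e'] -> ['d', 'c', 'a', 'b', 'e']


Output: [4, 4, 2, 4, 2, 4, 3, 3, 3]


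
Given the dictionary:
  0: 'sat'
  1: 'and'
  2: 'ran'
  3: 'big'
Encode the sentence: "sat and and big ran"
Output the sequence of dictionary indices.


Look up each word in the dictionary:
  'sat' -> 0
  'and' -> 1
  'and' -> 1
  'big' -> 3
  'ran' -> 2

Encoded: [0, 1, 1, 3, 2]


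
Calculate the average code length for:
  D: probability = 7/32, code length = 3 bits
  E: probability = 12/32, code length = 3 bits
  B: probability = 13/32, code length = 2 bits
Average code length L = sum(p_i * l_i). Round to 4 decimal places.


Weighted contributions p_i * l_i:
  D: (7/32) * 3 = 21/32
  E: (12/32) * 3 = 36/32
  B: (13/32) * 2 = 26/32
Sum = (21 + 36 + 26)/32 = 83/32

L = 83/32 = 2.5938 bits/symbol


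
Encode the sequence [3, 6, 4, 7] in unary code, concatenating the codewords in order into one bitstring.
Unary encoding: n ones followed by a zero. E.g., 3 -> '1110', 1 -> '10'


Encode each number as n ones followed by a terminating 0:
  3 -> 1110 (4 bits)
  6 -> 1111110 (7 bits)
  4 -> 11110 (5 bits)
  7 -> 11111110 (8 bits)
Total length = 4 + 7 + 5 + 8 = 24 bits.

Unary([3, 6, 4, 7]) = 111011111101111011111110 (24 bits)


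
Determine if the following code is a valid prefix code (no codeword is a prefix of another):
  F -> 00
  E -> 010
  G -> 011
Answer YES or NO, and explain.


Checking each pair (does one codeword prefix another?):
  F='00' vs E='010': no prefix
  F='00' vs G='011': no prefix
  E='010' vs F='00': no prefix
  E='010' vs G='011': no prefix
  G='011' vs F='00': no prefix
  G='011' vs E='010': no prefix
No violation found over all pairs.

YES -- this is a valid prefix code. No codeword is a prefix of any other codeword.


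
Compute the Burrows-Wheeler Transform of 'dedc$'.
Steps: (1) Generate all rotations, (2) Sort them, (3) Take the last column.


Rotations (sorted):
  0: $dedc -> last char: c
  1: c$ded -> last char: d
  2: dc$de -> last char: e
  3: dedc$ -> last char: $
  4: edc$d -> last char: d


BWT = cde$d


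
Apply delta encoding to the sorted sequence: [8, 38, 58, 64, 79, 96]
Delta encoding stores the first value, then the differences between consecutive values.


First value: 8
Deltas:
  38 - 8 = 30
  58 - 38 = 20
  64 - 58 = 6
  79 - 64 = 15
  96 - 79 = 17


Delta encoded: [8, 30, 20, 6, 15, 17]


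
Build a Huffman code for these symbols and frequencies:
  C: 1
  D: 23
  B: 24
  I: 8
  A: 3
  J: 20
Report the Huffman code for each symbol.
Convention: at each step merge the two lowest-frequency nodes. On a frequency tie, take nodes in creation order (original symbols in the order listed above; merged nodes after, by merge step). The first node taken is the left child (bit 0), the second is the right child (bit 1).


Huffman tree construction:
Step 1: Merge C(1) + A(3) = 4
Step 2: Merge (C+A)(4) + I(8) = 12
Step 3: Merge ((C+A)+I)(12) + J(20) = 32
Step 4: Merge D(23) + B(24) = 47
Step 5: Merge (((C+A)+I)+J)(32) + (D+B)(47) = 79
Read each symbol's code off the tree from the root (left child = 0, right child = 1).

Codes:
  C: 0000 (length 4)
  D: 10 (length 2)
  B: 11 (length 2)
  I: 001 (length 3)
  A: 0001 (length 4)
  J: 01 (length 2)
Average code length: 174/79 = 2.2025 bits/symbol


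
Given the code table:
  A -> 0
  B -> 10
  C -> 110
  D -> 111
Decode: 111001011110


Decoding:
111 -> D
0 -> A
0 -> A
10 -> B
111 -> D
10 -> B


Result: DAABDB


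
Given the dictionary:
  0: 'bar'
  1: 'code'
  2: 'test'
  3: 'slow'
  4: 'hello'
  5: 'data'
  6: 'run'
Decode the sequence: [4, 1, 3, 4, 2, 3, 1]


Look up each index in the dictionary:
  4 -> 'hello'
  1 -> 'code'
  3 -> 'slow'
  4 -> 'hello'
  2 -> 'test'
  3 -> 'slow'
  1 -> 'code'

Decoded: "hello code slow hello test slow code"


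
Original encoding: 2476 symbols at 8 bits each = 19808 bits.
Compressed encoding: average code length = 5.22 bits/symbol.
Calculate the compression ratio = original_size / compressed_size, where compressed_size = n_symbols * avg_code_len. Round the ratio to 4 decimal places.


original_size = n_symbols * orig_bits = 2476 * 8 = 19808 bits
compressed_size = n_symbols * avg_code_len = 2476 * 5.22 = 12924.72 bits
ratio = original_size / compressed_size = 19808 / 12924.72 = 1.5326

Compression ratio = 1.5326


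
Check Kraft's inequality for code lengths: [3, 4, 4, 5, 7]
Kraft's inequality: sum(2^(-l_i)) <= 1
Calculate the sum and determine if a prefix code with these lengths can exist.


Sum = 2^(-3) + 2^(-4) + 2^(-4) + 2^(-5) + 2^(-7)
    = 0.125 + 0.0625 + 0.0625 + 0.03125 + 0.0078125
    = 37/128 = 0.2890625
Since 0.2890625 <= 1, Kraft's inequality IS satisfied.
A prefix code with these lengths CAN exist.

Kraft sum = 0.2890625. Satisfied.


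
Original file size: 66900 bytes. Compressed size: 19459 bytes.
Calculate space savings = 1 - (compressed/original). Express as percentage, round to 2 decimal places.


ratio = compressed/original = 19459/66900 = 0.290867
savings = 1 - ratio = 1 - 0.290867 = 0.709133
as a percentage: 0.709133 * 100 = 70.91%

Space savings = 1 - 19459/66900 = 70.91%


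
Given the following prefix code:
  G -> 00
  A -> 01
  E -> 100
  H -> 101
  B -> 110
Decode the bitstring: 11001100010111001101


Decoding step by step:
Bits 110 -> B
Bits 01 -> A
Bits 100 -> E
Bits 01 -> A
Bits 01 -> A
Bits 110 -> B
Bits 01 -> A
Bits 101 -> H


Decoded message: BAEAABAH


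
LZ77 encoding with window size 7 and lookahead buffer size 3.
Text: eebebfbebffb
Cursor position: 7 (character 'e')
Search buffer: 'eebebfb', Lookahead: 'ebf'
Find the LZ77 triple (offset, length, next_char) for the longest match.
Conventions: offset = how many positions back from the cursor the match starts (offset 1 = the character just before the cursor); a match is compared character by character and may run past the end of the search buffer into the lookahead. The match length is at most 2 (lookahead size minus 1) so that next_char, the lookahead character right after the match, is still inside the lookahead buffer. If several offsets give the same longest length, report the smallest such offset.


Try each offset into the search buffer:
  offset=1 (pos 6, char 'b'): match length 0
  offset=2 (pos 5, char 'f'): match length 0
  offset=3 (pos 4, char 'b'): match length 0
  offset=4 (pos 3, char 'e'): match length 2
  offset=5 (pos 2, char 'b'): match length 0
  offset=6 (pos 1, char 'e'): match length 2
  offset=7 (pos 0, char 'e'): match length 1
Longest match has length 2, found at offsets 4, 6; take the smallest, offset 4.
next_char = character at position 7 + 2 = 9 -> 'f'

Best match: offset=4, length=2 (matching 'eb' starting at position 3)
LZ77 triple: (4, 2, 'f')


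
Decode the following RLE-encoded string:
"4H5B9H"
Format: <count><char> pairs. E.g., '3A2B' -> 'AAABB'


Expanding each <count><char> pair:
  4H -> 'HHHH'
  5B -> 'BBBBB'
  9H -> 'HHHHHHHHH'

Decoded = HHHHBBBBBHHHHHHHHH


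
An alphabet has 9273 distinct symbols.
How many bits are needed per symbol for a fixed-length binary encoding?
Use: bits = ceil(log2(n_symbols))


log2(9273) = 13.1788
Bracket: 2^13 = 8192 < 9273 <= 2^14 = 16384
So ceil(log2(9273)) = 14

bits = ceil(log2(9273)) = ceil(13.1788) = 14 bits


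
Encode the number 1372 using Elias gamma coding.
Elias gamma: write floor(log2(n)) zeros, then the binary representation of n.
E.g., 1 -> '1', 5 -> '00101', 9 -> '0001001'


num_bits = floor(log2(1372)) + 1 = 11
leading_zeros = num_bits - 1 = 10
binary(1372) = 10101011100

Elias gamma(1372) = '0000000000' + '10101011100' = 000000000010101011100 (21 bits)


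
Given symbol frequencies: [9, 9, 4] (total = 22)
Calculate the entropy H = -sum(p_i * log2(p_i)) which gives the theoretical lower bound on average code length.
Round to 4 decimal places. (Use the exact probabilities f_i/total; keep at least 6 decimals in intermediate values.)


Per-symbol terms -p_i * log2(p_i) with p_i = f_i/22:
  p = 9/22 = 0.409091: log2(p) = -1.289507, -p*log2(p) = 0.527525
  p = 9/22 = 0.409091: log2(p) = -1.289507, -p*log2(p) = 0.527525
  p = 4/22 = 0.181818: log2(p) = -2.459432, -p*log2(p) = 0.447169
H = 0.527525 + 0.527525 + 0.447169 = 1.502219

H = 1.5022 bits/symbol


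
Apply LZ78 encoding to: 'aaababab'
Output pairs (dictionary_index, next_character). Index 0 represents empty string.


LZ78 encoding steps:
Dictionary: {0: ''}
Step 1: w='' (idx 0), next='a' -> output (0, 'a'), add 'a' as idx 1
Step 2: w='a' (idx 1), next='a' -> output (1, 'a'), add 'aa' as idx 2
Step 3: w='' (idx 0), next='b' -> output (0, 'b'), add 'b' as idx 3
Step 4: w='a' (idx 1), next='b' -> output (1, 'b'), add 'ab' as idx 4
Step 5: w='ab' (idx 4), end of input -> output (4, '')


Encoded: [(0, 'a'), (1, 'a'), (0, 'b'), (1, 'b'), (4, '')]


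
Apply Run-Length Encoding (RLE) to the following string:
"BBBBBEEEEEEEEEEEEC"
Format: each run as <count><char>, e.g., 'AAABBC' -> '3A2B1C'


Scanning runs left to right:
  i=0: run of 'B' x 5 -> '5B'
  i=5: run of 'E' x 12 -> '12E'
  i=17: run of 'C' x 1 -> '1C'

RLE = 5B12E1C


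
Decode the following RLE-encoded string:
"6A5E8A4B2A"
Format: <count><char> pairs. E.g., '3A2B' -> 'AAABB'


Expanding each <count><char> pair:
  6A -> 'AAAAAA'
  5E -> 'EEEEE'
  8A -> 'AAAAAAAA'
  4B -> 'BBBB'
  2A -> 'AA'

Decoded = AAAAAAEEEEEAAAAAAAABBBBAA


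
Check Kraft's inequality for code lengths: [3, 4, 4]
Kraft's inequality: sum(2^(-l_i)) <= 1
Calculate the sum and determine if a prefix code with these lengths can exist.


Sum = 2^(-3) + 2^(-4) + 2^(-4)
    = 0.125 + 0.0625 + 0.0625
    = 4/16 = 0.25
Since 0.25 <= 1, Kraft's inequality IS satisfied.
A prefix code with these lengths CAN exist.

Kraft sum = 0.25. Satisfied.


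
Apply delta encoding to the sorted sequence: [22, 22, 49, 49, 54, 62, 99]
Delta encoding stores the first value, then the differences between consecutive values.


First value: 22
Deltas:
  22 - 22 = 0
  49 - 22 = 27
  49 - 49 = 0
  54 - 49 = 5
  62 - 54 = 8
  99 - 62 = 37


Delta encoded: [22, 0, 27, 0, 5, 8, 37]


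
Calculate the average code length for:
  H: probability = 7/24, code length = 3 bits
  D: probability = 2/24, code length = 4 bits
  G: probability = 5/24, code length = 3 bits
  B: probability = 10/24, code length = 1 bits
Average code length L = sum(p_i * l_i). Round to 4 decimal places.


Weighted contributions p_i * l_i:
  H: (7/24) * 3 = 21/24
  D: (2/24) * 4 = 8/24
  G: (5/24) * 3 = 15/24
  B: (10/24) * 1 = 10/24
Sum = (21 + 8 + 15 + 10)/24 = 54/24

L = 54/24 = 2.2500 bits/symbol


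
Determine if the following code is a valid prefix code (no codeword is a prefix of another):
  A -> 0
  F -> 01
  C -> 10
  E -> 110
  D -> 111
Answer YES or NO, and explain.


Checking each pair (does one codeword prefix another?):
  A='0' vs F='01': prefix -- VIOLATION

NO -- this is NOT a valid prefix code. A (0) is a prefix of F (01).


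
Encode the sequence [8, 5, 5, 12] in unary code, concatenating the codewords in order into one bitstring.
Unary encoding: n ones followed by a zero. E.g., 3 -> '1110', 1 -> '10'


Encode each number as n ones followed by a terminating 0:
  8 -> 111111110 (9 bits)
  5 -> 111110 (6 bits)
  5 -> 111110 (6 bits)
  12 -> 1111111111110 (13 bits)
Total length = 9 + 6 + 6 + 13 = 34 bits.

Unary([8, 5, 5, 12]) = 1111111101111101111101111111111110 (34 bits)


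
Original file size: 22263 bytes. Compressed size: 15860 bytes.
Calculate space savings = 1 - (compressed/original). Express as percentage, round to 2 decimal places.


ratio = compressed/original = 15860/22263 = 0.712393
savings = 1 - ratio = 1 - 0.712393 = 0.287607
as a percentage: 0.287607 * 100 = 28.76%

Space savings = 1 - 15860/22263 = 28.76%


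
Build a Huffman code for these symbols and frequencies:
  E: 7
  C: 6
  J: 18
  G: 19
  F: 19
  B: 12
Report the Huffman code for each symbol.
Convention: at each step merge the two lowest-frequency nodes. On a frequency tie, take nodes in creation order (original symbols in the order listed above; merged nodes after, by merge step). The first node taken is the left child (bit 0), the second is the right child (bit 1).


Huffman tree construction:
Step 1: Merge C(6) + E(7) = 13
Step 2: Merge B(12) + (C+E)(13) = 25
Step 3: Merge J(18) + G(19) = 37
Step 4: Merge F(19) + (B+(C+E))(25) = 44
Step 5: Merge (J+G)(37) + (F+(B+(C+E)))(44) = 81
Read each symbol's code off the tree from the root (left child = 0, right child = 1).

Codes:
  E: 1111 (length 4)
  C: 1110 (length 4)
  J: 00 (length 2)
  G: 01 (length 2)
  F: 10 (length 2)
  B: 110 (length 3)
Average code length: 200/81 = 2.4691 bits/symbol


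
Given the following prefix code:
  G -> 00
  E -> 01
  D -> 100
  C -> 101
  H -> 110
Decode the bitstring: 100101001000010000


Decoding step by step:
Bits 100 -> D
Bits 101 -> C
Bits 00 -> G
Bits 100 -> D
Bits 00 -> G
Bits 100 -> D
Bits 00 -> G


Decoded message: DCGDGDG


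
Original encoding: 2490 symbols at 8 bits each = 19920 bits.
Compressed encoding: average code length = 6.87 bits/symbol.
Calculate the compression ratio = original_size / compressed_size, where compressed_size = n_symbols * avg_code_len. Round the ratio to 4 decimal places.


original_size = n_symbols * orig_bits = 2490 * 8 = 19920 bits
compressed_size = n_symbols * avg_code_len = 2490 * 6.87 = 17106.3 bits
ratio = original_size / compressed_size = 19920 / 17106.3 = 1.1645

Compression ratio = 1.1645


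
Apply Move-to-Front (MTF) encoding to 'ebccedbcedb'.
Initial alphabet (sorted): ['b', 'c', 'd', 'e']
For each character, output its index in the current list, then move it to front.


MTF encoding:
'e': index 3 in ['b', 'c', 'd', 'e'] -> ['e', 'b', 'c', 'd']
'b': index 1 in ['e', 'b', 'c', 'd'] -> ['b', 'e', 'c', 'd']
'c': index 2 in ['b', 'e', 'c', 'd'] -> ['c', 'b', 'e', 'd']
'c': index 0 in ['c', 'b', 'e', 'd'] -> ['c', 'b', 'e', 'd']
'e': index 2 in ['c', 'b', 'e', 'd'] -> ['e', 'c', 'b', 'd']
'd': index 3 in ['e', 'c', 'b', 'd'] -> ['d', 'e', 'c', 'b']
'b': index 3 in ['d', 'e', 'c', 'b'] -> ['b', 'd', 'e', 'c']
'c': index 3 in ['b', 'd', 'e', 'c'] -> ['c', 'b', 'd', 'e']
'e': index 3 in ['c', 'b', 'd', 'e'] -> ['e', 'c', 'b', 'd']
'd': index 3 in ['e', 'c', 'b', 'd'] -> ['d', 'e', 'c', 'b']
'b': index 3 in ['d', 'e', 'c', 'b'] -> ['b', 'd', 'e', 'c']


Output: [3, 1, 2, 0, 2, 3, 3, 3, 3, 3, 3]


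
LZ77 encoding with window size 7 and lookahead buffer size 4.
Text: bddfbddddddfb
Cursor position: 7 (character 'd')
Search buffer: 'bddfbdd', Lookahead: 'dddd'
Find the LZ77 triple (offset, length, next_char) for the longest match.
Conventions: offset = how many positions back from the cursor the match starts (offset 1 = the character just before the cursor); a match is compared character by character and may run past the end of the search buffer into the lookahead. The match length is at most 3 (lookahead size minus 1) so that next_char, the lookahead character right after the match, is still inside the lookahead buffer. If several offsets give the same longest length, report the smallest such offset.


Try each offset into the search buffer:
  offset=1 (pos 6, char 'd'): match length 3
  offset=2 (pos 5, char 'd'): match length 3
  offset=3 (pos 4, char 'b'): match length 0
  offset=4 (pos 3, char 'f'): match length 0
  offset=5 (pos 2, char 'd'): match length 1
  offset=6 (pos 1, char 'd'): match length 2
  offset=7 (pos 0, char 'b'): match length 0
Longest match has length 3, found at offsets 1, 2; take the smallest, offset 1.
next_char = character at position 7 + 3 = 10 -> 'd'

Best match: offset=1, length=3 (matching 'ddd' starting at position 6)
LZ77 triple: (1, 3, 'd')


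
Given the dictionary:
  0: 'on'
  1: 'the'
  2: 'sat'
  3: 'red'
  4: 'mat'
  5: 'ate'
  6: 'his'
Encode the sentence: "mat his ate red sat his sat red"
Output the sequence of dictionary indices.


Look up each word in the dictionary:
  'mat' -> 4
  'his' -> 6
  'ate' -> 5
  'red' -> 3
  'sat' -> 2
  'his' -> 6
  'sat' -> 2
  'red' -> 3

Encoded: [4, 6, 5, 3, 2, 6, 2, 3]


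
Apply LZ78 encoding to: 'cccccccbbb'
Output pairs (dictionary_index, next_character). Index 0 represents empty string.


LZ78 encoding steps:
Dictionary: {0: ''}
Step 1: w='' (idx 0), next='c' -> output (0, 'c'), add 'c' as idx 1
Step 2: w='c' (idx 1), next='c' -> output (1, 'c'), add 'cc' as idx 2
Step 3: w='cc' (idx 2), next='c' -> output (2, 'c'), add 'ccc' as idx 3
Step 4: w='c' (idx 1), next='b' -> output (1, 'b'), add 'cb' as idx 4
Step 5: w='' (idx 0), next='b' -> output (0, 'b'), add 'b' as idx 5
Step 6: w='b' (idx 5), end of input -> output (5, '')


Encoded: [(0, 'c'), (1, 'c'), (2, 'c'), (1, 'b'), (0, 'b'), (5, '')]


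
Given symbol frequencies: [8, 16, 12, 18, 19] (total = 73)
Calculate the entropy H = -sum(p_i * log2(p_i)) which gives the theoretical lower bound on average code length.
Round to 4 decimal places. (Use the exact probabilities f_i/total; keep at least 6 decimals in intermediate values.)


Per-symbol terms -p_i * log2(p_i) with p_i = f_i/73:
  p = 8/73 = 0.109589: log2(p) = -3.189825, -p*log2(p) = 0.349570
  p = 16/73 = 0.219178: log2(p) = -2.189825, -p*log2(p) = 0.479962
  p = 12/73 = 0.164384: log2(p) = -2.604862, -p*log2(p) = 0.428197
  p = 18/73 = 0.246575: log2(p) = -2.019900, -p*log2(p) = 0.498057
  p = 19/73 = 0.260274: log2(p) = -1.941897, -p*log2(p) = 0.505425
H = 0.349570 + 0.479962 + 0.428197 + 0.498057 + 0.505425 = 2.261211

H = 2.2612 bits/symbol


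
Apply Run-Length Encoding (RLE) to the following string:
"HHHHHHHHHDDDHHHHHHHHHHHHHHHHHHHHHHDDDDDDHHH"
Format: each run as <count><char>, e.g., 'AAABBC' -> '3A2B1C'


Scanning runs left to right:
  i=0: run of 'H' x 9 -> '9H'
  i=9: run of 'D' x 3 -> '3D'
  i=12: run of 'H' x 22 -> '22H'
  i=34: run of 'D' x 6 -> '6D'
  i=40: run of 'H' x 3 -> '3H'

RLE = 9H3D22H6D3H


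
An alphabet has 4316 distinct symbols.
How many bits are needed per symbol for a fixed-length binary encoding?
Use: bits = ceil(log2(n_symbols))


log2(4316) = 12.0755
Bracket: 2^12 = 4096 < 4316 <= 2^13 = 8192
So ceil(log2(4316)) = 13

bits = ceil(log2(4316)) = ceil(12.0755) = 13 bits


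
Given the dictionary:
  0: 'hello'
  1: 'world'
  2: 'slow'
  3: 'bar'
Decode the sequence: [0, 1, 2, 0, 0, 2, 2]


Look up each index in the dictionary:
  0 -> 'hello'
  1 -> 'world'
  2 -> 'slow'
  0 -> 'hello'
  0 -> 'hello'
  2 -> 'slow'
  2 -> 'slow'

Decoded: "hello world slow hello hello slow slow"
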